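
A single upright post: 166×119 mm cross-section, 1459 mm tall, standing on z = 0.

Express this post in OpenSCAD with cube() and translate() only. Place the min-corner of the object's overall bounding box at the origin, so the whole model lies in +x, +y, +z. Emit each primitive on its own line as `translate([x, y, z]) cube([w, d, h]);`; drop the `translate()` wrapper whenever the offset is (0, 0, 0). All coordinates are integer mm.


cube([166, 119, 1459]);


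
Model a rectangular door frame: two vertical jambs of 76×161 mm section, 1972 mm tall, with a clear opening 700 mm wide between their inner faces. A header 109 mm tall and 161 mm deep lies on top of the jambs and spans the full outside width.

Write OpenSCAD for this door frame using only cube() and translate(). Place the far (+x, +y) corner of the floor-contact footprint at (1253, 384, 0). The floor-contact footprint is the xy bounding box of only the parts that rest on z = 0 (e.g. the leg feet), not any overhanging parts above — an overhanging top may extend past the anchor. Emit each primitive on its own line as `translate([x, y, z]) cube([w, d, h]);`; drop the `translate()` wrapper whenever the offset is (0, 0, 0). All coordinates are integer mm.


translate([401, 223, 0]) cube([76, 161, 1972]);
translate([1177, 223, 0]) cube([76, 161, 1972]);
translate([401, 223, 1972]) cube([852, 161, 109]);


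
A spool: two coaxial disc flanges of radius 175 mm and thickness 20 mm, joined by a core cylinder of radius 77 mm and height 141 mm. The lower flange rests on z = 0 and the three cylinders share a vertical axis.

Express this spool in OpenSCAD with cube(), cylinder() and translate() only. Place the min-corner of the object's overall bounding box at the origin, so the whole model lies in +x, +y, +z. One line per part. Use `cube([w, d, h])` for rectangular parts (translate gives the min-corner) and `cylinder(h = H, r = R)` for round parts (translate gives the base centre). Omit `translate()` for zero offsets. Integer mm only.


translate([175, 175, 0]) cylinder(h = 20, r = 175);
translate([175, 175, 20]) cylinder(h = 141, r = 77);
translate([175, 175, 161]) cylinder(h = 20, r = 175);


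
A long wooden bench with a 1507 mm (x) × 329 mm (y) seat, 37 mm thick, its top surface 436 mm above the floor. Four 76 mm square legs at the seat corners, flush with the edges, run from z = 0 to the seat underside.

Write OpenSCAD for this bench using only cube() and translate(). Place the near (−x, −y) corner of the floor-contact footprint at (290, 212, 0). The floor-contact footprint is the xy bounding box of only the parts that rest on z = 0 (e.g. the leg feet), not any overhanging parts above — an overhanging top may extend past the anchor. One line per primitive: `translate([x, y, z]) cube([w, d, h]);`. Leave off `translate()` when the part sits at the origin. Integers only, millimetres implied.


translate([290, 212, 399]) cube([1507, 329, 37]);
translate([290, 212, 0]) cube([76, 76, 399]);
translate([290, 465, 0]) cube([76, 76, 399]);
translate([1721, 212, 0]) cube([76, 76, 399]);
translate([1721, 465, 0]) cube([76, 76, 399]);


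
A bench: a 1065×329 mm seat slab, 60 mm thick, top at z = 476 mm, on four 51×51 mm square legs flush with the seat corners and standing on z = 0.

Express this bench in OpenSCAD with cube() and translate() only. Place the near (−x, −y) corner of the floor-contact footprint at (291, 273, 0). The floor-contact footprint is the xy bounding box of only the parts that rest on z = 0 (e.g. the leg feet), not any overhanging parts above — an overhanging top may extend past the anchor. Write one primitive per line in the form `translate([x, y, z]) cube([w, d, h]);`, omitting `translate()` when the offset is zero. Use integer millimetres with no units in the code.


translate([291, 273, 416]) cube([1065, 329, 60]);
translate([291, 273, 0]) cube([51, 51, 416]);
translate([291, 551, 0]) cube([51, 51, 416]);
translate([1305, 273, 0]) cube([51, 51, 416]);
translate([1305, 551, 0]) cube([51, 51, 416]);


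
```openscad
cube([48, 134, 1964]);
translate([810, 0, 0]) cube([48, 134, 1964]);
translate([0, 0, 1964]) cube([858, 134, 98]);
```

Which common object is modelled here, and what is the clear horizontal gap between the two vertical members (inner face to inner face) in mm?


A door frame. The clear opening width is 762 mm.

Two 1964 mm tall posts with a header on top — a door frame. The left jamb is 48 mm wide at x = 0; the right jamb starts at x = 810. The clear opening is 810 − 48 = 762 mm.


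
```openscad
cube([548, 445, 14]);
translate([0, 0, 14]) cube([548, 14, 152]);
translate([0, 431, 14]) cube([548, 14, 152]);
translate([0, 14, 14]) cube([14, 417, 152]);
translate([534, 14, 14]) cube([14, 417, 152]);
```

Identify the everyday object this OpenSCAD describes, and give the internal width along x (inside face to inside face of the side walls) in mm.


An open box. The internal width is 520 mm.

A 548×445 base slab with four walls standing on it — an open box. The base is 548 mm wide and the walls are 14 mm thick, so the internal width is 548 − 2 × 14 = 520 mm.


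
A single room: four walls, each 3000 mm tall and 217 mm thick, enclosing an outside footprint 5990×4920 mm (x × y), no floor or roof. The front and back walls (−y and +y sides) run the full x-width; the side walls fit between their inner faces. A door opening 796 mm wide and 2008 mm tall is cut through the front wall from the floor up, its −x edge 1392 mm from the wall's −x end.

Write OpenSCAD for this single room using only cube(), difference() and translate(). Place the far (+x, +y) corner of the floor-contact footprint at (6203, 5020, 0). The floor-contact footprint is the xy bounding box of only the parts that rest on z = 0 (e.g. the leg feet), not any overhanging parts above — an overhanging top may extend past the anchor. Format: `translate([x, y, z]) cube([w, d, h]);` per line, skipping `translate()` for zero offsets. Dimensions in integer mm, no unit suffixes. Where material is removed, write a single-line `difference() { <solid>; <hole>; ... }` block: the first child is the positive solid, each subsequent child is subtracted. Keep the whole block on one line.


difference() { translate([213, 100, 0]) cube([5990, 217, 3000]); translate([1605, 100, 0]) cube([796, 217, 2008]); }
translate([213, 4803, 0]) cube([5990, 217, 3000]);
translate([213, 317, 0]) cube([217, 4486, 3000]);
translate([5986, 317, 0]) cube([217, 4486, 3000]);


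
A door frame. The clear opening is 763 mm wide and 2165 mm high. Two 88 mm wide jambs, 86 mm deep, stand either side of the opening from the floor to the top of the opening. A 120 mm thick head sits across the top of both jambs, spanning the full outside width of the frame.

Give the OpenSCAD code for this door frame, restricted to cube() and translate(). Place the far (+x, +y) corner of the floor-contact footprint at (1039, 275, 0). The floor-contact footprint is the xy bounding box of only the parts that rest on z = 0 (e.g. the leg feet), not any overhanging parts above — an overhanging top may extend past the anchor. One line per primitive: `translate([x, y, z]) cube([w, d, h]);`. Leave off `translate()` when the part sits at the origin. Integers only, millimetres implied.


translate([100, 189, 0]) cube([88, 86, 2165]);
translate([951, 189, 0]) cube([88, 86, 2165]);
translate([100, 189, 2165]) cube([939, 86, 120]);


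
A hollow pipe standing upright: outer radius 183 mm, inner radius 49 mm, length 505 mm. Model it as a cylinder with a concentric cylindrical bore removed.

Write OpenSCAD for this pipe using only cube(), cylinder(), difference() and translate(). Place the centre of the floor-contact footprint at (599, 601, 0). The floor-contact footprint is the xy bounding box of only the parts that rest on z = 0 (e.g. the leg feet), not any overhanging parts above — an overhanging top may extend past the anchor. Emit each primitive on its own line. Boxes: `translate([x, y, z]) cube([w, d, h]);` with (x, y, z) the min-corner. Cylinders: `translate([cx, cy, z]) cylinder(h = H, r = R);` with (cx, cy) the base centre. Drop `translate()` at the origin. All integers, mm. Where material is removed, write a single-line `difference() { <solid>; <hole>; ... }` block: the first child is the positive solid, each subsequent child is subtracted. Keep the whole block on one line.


difference() { translate([599, 601, 0]) cylinder(h = 505, r = 183); translate([599, 601, 0]) cylinder(h = 505, r = 49); }


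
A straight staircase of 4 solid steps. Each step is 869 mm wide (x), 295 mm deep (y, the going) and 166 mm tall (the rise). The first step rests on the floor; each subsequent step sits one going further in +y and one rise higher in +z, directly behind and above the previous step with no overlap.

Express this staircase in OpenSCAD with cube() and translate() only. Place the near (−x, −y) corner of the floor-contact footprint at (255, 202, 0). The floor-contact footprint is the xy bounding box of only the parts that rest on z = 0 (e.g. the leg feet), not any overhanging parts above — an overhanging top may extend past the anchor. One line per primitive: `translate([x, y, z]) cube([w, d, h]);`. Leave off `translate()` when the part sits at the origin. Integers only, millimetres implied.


translate([255, 202, 0]) cube([869, 295, 166]);
translate([255, 497, 166]) cube([869, 295, 166]);
translate([255, 792, 332]) cube([869, 295, 166]);
translate([255, 1087, 498]) cube([869, 295, 166]);


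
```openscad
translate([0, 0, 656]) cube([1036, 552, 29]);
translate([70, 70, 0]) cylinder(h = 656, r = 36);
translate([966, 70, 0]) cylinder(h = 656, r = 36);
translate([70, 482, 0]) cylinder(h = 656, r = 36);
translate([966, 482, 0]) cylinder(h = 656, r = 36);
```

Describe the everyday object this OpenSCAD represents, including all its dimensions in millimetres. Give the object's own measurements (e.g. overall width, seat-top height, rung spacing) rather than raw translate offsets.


A table: top 1036 mm (x) × 552 mm (y), 29 mm thick, upper face at z = 685 mm, on four round legs of 72 mm diameter, each leg's bounding box inset 34 mm from the nearest pair of top edges from z = 0 to the bottom of the top.


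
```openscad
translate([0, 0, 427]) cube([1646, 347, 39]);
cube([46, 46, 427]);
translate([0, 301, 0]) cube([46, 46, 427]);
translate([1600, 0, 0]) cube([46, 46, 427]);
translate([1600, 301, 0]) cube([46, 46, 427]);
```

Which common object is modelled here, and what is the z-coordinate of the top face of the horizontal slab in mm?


A bench. The seat-top height is 466 mm.

A long slab on four corner posts — a bench. The slab sits at z = 427 with thickness 39, so the top is 427 + 39 = 466 mm.


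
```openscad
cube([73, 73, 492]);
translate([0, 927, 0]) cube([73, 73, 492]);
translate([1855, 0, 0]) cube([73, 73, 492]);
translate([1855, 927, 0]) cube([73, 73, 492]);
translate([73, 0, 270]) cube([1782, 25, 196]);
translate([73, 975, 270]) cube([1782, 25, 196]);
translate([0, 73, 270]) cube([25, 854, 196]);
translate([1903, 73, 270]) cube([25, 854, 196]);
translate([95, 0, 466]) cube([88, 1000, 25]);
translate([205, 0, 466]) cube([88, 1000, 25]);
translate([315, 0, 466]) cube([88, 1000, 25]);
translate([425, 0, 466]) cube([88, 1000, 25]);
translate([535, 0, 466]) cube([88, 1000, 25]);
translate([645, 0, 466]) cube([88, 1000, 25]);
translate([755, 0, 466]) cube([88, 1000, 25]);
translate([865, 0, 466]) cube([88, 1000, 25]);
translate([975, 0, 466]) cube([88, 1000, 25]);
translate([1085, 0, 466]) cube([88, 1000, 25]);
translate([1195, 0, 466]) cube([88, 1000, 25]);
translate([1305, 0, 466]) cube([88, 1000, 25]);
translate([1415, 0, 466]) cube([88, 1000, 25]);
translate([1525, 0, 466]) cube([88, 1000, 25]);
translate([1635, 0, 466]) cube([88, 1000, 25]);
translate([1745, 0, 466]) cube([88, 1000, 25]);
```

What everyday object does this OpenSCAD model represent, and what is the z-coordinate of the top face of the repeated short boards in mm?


A bed frame. The slat-top height is 491 mm.

Four posts, four rails, and a row of slats — a bed frame. Slats sit on the rails at z = 270 + 196 = 466; with slat thickness 25, the top is 491 mm.


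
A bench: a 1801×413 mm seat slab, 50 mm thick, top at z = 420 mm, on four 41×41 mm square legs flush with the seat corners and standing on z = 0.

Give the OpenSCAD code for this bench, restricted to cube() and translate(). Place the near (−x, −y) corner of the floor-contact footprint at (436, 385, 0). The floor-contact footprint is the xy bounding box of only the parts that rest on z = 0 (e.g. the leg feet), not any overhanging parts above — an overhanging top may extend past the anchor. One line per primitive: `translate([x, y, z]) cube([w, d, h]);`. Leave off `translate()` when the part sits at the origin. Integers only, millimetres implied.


translate([436, 385, 370]) cube([1801, 413, 50]);
translate([436, 385, 0]) cube([41, 41, 370]);
translate([436, 757, 0]) cube([41, 41, 370]);
translate([2196, 385, 0]) cube([41, 41, 370]);
translate([2196, 757, 0]) cube([41, 41, 370]);


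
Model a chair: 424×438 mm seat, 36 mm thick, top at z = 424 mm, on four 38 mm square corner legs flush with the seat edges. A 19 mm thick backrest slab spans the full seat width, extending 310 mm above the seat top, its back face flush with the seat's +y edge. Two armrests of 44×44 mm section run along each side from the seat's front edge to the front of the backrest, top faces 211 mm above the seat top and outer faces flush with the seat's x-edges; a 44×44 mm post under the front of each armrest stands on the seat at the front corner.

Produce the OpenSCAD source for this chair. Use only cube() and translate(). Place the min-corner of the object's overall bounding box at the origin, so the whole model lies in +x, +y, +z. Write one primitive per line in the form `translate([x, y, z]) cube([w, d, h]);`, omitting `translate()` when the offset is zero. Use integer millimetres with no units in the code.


// leg_h = 424 - 36 = 388
// arm post h = 211 - 44 = 167
translate([0, 0, 388]) cube([424, 438, 36]);
cube([38, 38, 388]);
translate([386, 0, 0]) cube([38, 38, 388]);
translate([0, 400, 0]) cube([38, 38, 388]);
translate([386, 400, 0]) cube([38, 38, 388]);
translate([0, 419, 424]) cube([424, 19, 310]);
translate([0, 0, 591]) cube([44, 419, 44]);
translate([380, 0, 591]) cube([44, 419, 44]);
translate([0, 0, 424]) cube([44, 44, 167]);
translate([380, 0, 424]) cube([44, 44, 167]);


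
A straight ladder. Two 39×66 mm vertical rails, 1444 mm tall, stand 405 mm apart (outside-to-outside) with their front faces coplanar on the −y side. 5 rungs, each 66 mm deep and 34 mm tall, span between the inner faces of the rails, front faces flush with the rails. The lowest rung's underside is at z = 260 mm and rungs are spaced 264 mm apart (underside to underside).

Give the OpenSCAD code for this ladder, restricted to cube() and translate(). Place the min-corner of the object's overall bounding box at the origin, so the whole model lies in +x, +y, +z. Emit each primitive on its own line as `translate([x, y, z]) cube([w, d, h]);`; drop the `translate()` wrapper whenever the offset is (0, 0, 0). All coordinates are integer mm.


cube([39, 66, 1444]);
translate([366, 0, 0]) cube([39, 66, 1444]);
translate([39, 0, 260]) cube([327, 66, 34]);
translate([39, 0, 524]) cube([327, 66, 34]);
translate([39, 0, 788]) cube([327, 66, 34]);
translate([39, 0, 1052]) cube([327, 66, 34]);
translate([39, 0, 1316]) cube([327, 66, 34]);


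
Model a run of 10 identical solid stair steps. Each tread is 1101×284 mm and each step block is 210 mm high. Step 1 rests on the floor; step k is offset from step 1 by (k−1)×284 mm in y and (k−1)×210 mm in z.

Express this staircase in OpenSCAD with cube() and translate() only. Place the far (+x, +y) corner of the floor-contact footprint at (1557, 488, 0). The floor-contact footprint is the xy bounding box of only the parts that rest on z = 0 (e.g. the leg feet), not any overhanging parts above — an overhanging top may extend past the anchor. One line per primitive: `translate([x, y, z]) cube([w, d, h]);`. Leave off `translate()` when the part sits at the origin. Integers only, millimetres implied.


translate([456, 204, 0]) cube([1101, 284, 210]);
translate([456, 488, 210]) cube([1101, 284, 210]);
translate([456, 772, 420]) cube([1101, 284, 210]);
translate([456, 1056, 630]) cube([1101, 284, 210]);
translate([456, 1340, 840]) cube([1101, 284, 210]);
translate([456, 1624, 1050]) cube([1101, 284, 210]);
translate([456, 1908, 1260]) cube([1101, 284, 210]);
translate([456, 2192, 1470]) cube([1101, 284, 210]);
translate([456, 2476, 1680]) cube([1101, 284, 210]);
translate([456, 2760, 1890]) cube([1101, 284, 210]);


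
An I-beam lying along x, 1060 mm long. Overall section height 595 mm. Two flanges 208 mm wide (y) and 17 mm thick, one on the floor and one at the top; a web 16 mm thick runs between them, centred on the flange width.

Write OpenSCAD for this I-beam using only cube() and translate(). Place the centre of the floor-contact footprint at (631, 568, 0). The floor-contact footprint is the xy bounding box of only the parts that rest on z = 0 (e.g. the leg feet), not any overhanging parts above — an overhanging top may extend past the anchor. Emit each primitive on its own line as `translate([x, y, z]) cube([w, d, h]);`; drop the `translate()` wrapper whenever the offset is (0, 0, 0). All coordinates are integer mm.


translate([101, 464, 0]) cube([1060, 208, 17]);
translate([101, 560, 17]) cube([1060, 16, 561]);
translate([101, 464, 578]) cube([1060, 208, 17]);


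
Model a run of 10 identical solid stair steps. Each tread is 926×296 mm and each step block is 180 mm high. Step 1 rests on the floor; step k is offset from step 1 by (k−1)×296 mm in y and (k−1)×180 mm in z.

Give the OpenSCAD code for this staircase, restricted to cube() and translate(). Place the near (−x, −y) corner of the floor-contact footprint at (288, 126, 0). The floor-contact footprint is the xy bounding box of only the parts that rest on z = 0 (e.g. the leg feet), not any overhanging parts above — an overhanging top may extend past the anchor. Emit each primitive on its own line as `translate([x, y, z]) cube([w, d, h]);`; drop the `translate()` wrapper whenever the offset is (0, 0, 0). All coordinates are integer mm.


translate([288, 126, 0]) cube([926, 296, 180]);
translate([288, 422, 180]) cube([926, 296, 180]);
translate([288, 718, 360]) cube([926, 296, 180]);
translate([288, 1014, 540]) cube([926, 296, 180]);
translate([288, 1310, 720]) cube([926, 296, 180]);
translate([288, 1606, 900]) cube([926, 296, 180]);
translate([288, 1902, 1080]) cube([926, 296, 180]);
translate([288, 2198, 1260]) cube([926, 296, 180]);
translate([288, 2494, 1440]) cube([926, 296, 180]);
translate([288, 2790, 1620]) cube([926, 296, 180]);


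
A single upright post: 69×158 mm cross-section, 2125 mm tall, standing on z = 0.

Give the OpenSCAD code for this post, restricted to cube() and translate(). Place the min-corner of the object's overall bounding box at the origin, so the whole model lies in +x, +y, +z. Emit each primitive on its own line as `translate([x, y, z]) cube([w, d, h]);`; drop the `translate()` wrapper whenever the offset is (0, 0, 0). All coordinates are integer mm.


cube([69, 158, 2125]);


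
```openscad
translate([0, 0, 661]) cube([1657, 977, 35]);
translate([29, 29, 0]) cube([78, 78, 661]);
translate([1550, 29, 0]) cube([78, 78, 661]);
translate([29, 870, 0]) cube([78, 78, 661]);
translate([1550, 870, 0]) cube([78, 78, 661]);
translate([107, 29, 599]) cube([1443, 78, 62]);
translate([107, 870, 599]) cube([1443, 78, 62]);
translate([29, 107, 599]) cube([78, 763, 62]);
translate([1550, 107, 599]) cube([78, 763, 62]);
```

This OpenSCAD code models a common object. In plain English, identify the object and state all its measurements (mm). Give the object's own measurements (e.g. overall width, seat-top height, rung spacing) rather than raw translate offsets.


A table: top 1657 mm (x) × 977 mm (y), 35 mm thick, upper face at z = 696 mm, on four 78×78 mm square legs, each inset 29 mm from the nearest pair of top edges from z = 0 to the bottom of the top. Four apron rails, 78 mm thick and 62 mm tall, run between adjacent legs with their top edges flush with the underside of the top and their outer faces flush with the legs' outer faces.


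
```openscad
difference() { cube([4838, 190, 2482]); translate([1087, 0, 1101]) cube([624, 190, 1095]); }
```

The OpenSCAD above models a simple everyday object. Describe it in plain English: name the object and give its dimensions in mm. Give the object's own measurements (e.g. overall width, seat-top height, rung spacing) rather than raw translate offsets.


A wall 4838 mm long (x), 190 mm thick (y), 2482 mm tall, with a rectangular window opening cut through it. The opening is 624 mm wide and 1095 mm tall; its sill is at z = 1101 mm and its near (−x) edge is 1087 mm from the wall's −x end. The opening passes through the full wall thickness.


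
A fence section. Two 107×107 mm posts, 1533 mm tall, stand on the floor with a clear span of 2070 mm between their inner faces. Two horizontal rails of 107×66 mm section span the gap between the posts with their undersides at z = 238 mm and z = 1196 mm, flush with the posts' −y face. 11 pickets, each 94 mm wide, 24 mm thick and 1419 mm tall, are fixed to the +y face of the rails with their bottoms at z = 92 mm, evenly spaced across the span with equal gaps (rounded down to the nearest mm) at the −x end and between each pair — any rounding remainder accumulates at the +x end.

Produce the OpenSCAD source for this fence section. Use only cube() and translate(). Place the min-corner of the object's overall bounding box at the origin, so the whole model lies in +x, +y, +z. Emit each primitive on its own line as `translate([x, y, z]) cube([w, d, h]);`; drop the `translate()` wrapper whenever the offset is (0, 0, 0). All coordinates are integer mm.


cube([107, 107, 1533]);
translate([2177, 0, 0]) cube([107, 107, 1533]);
translate([107, 0, 238]) cube([2070, 107, 66]);
translate([107, 0, 1196]) cube([2070, 107, 66]);
translate([193, 107, 92]) cube([94, 24, 1419]);
translate([373, 107, 92]) cube([94, 24, 1419]);
translate([553, 107, 92]) cube([94, 24, 1419]);
translate([733, 107, 92]) cube([94, 24, 1419]);
translate([913, 107, 92]) cube([94, 24, 1419]);
translate([1093, 107, 92]) cube([94, 24, 1419]);
translate([1273, 107, 92]) cube([94, 24, 1419]);
translate([1453, 107, 92]) cube([94, 24, 1419]);
translate([1633, 107, 92]) cube([94, 24, 1419]);
translate([1813, 107, 92]) cube([94, 24, 1419]);
translate([1993, 107, 92]) cube([94, 24, 1419]);


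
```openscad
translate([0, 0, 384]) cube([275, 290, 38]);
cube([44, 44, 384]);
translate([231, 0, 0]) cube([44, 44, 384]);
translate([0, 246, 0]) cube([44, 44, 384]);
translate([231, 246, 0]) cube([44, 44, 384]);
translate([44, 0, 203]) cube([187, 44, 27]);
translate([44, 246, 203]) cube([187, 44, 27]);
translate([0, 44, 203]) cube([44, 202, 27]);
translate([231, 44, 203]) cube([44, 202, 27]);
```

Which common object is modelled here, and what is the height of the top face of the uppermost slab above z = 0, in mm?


A stool. The seat height is 422 mm.

A 275×290×38 slab at z = 384 on four corner posts — a stool. The seat top is 384 + 38 = 422 mm.


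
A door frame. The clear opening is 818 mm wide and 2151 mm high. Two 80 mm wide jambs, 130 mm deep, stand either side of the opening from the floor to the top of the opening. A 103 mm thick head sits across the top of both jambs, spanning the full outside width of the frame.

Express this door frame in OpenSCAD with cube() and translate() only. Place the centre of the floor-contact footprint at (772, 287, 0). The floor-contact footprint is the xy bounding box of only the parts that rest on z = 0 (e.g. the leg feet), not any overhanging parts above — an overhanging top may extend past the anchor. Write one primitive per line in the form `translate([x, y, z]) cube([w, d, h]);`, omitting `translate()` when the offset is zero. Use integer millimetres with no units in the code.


translate([283, 222, 0]) cube([80, 130, 2151]);
translate([1181, 222, 0]) cube([80, 130, 2151]);
translate([283, 222, 2151]) cube([978, 130, 103]);


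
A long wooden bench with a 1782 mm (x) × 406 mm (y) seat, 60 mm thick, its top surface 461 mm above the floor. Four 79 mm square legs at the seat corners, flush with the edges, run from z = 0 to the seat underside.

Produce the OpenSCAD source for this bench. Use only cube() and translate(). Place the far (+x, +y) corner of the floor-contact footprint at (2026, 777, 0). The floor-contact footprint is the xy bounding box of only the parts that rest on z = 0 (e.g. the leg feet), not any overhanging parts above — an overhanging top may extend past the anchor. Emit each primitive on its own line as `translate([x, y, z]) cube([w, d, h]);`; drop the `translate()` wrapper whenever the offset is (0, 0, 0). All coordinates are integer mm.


translate([244, 371, 401]) cube([1782, 406, 60]);
translate([244, 371, 0]) cube([79, 79, 401]);
translate([244, 698, 0]) cube([79, 79, 401]);
translate([1947, 371, 0]) cube([79, 79, 401]);
translate([1947, 698, 0]) cube([79, 79, 401]);


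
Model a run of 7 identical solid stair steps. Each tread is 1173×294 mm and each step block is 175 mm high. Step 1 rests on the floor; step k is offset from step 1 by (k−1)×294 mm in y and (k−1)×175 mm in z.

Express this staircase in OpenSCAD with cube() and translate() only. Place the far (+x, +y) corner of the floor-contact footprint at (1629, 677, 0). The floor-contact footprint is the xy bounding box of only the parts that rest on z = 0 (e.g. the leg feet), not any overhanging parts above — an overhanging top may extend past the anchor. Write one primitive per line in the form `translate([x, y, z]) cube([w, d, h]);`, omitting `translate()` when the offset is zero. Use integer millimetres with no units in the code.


translate([456, 383, 0]) cube([1173, 294, 175]);
translate([456, 677, 175]) cube([1173, 294, 175]);
translate([456, 971, 350]) cube([1173, 294, 175]);
translate([456, 1265, 525]) cube([1173, 294, 175]);
translate([456, 1559, 700]) cube([1173, 294, 175]);
translate([456, 1853, 875]) cube([1173, 294, 175]);
translate([456, 2147, 1050]) cube([1173, 294, 175]);


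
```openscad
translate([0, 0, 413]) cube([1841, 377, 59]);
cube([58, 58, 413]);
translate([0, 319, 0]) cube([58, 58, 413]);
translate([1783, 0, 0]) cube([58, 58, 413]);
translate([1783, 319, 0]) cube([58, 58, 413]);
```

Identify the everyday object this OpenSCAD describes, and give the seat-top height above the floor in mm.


A bench. The seat-top height is 472 mm.

A long slab on four corner posts — a bench. The slab sits at z = 413 with thickness 59, so the top is 413 + 59 = 472 mm.


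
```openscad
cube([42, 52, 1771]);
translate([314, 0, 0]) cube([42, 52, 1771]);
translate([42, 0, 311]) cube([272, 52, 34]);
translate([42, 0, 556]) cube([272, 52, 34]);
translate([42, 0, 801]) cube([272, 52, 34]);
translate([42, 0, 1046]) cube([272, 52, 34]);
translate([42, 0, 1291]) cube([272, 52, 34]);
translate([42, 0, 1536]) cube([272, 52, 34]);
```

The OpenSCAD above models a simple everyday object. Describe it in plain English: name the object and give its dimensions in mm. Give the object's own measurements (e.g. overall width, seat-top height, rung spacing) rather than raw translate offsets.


A straight ladder. Two 42×52 mm vertical rails, 1771 mm tall, stand 356 mm apart (outside-to-outside) with their front faces coplanar on the −y side. 6 rungs, each 52 mm deep and 34 mm tall, span between the inner faces of the rails, front faces flush with the rails. The lowest rung's underside is at z = 311 mm and rungs are spaced 245 mm apart (underside to underside).


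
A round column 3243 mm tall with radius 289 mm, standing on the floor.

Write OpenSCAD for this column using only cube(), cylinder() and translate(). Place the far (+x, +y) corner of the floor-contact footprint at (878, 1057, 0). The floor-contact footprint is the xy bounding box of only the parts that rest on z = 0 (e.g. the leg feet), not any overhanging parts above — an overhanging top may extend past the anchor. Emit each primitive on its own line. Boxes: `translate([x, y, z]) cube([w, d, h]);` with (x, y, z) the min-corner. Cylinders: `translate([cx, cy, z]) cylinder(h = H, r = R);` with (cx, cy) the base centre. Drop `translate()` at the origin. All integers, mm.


translate([589, 768, 0]) cylinder(h = 3243, r = 289);


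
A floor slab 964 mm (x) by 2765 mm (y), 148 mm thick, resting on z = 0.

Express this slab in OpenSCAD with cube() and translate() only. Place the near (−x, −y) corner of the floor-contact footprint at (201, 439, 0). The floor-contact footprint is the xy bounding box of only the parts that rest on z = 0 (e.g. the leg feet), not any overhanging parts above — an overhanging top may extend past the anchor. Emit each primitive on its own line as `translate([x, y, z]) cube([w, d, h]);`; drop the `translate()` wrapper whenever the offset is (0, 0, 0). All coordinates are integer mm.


translate([201, 439, 0]) cube([964, 2765, 148]);


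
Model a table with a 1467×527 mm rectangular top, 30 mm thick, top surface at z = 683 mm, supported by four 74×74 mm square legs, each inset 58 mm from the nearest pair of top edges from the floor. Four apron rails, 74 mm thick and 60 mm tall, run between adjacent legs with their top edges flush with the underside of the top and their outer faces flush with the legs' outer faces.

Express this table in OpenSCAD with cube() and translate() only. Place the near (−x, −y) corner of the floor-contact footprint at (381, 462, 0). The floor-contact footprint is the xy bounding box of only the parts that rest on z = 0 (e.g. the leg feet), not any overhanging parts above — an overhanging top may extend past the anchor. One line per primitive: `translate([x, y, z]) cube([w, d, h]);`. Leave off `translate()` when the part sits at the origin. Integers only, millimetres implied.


translate([323, 404, 653]) cube([1467, 527, 30]);
translate([381, 462, 0]) cube([74, 74, 653]);
translate([1658, 462, 0]) cube([74, 74, 653]);
translate([381, 799, 0]) cube([74, 74, 653]);
translate([1658, 799, 0]) cube([74, 74, 653]);
translate([455, 462, 593]) cube([1203, 74, 60]);
translate([455, 799, 593]) cube([1203, 74, 60]);
translate([381, 536, 593]) cube([74, 263, 60]);
translate([1658, 536, 593]) cube([74, 263, 60]);


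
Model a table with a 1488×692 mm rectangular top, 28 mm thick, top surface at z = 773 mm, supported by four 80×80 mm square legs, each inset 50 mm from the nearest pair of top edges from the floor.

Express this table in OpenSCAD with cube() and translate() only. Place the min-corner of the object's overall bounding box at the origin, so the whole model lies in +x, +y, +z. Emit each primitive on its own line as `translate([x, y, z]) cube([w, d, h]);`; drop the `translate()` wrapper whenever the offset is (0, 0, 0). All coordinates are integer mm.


translate([0, 0, 745]) cube([1488, 692, 28]);
translate([50, 50, 0]) cube([80, 80, 745]);
translate([1358, 50, 0]) cube([80, 80, 745]);
translate([50, 562, 0]) cube([80, 80, 745]);
translate([1358, 562, 0]) cube([80, 80, 745]);


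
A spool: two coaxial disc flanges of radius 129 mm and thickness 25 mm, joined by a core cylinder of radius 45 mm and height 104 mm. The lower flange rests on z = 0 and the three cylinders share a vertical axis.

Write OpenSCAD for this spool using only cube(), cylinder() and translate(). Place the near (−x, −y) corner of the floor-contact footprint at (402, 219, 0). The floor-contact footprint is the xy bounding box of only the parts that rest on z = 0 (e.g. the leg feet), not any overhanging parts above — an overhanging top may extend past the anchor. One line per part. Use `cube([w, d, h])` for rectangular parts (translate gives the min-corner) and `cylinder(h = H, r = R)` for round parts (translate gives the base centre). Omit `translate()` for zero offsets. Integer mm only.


translate([531, 348, 0]) cylinder(h = 25, r = 129);
translate([531, 348, 25]) cylinder(h = 104, r = 45);
translate([531, 348, 129]) cylinder(h = 25, r = 129);


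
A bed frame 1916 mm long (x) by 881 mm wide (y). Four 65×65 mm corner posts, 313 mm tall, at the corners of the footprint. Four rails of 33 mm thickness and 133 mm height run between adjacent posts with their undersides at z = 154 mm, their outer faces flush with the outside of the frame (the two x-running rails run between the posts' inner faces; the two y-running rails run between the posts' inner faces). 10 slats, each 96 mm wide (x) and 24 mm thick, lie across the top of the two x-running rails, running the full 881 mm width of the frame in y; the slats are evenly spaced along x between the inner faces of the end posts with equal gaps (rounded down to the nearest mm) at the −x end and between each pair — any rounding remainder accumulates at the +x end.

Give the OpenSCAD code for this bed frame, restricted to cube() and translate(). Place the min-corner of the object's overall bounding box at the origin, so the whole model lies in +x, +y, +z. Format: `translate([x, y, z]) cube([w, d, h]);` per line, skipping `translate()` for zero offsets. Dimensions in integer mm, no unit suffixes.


cube([65, 65, 313]);
translate([0, 816, 0]) cube([65, 65, 313]);
translate([1851, 0, 0]) cube([65, 65, 313]);
translate([1851, 816, 0]) cube([65, 65, 313]);
translate([65, 0, 154]) cube([1786, 33, 133]);
translate([65, 848, 154]) cube([1786, 33, 133]);
translate([0, 65, 154]) cube([33, 751, 133]);
translate([1883, 65, 154]) cube([33, 751, 133]);
translate([140, 0, 287]) cube([96, 881, 24]);
translate([311, 0, 287]) cube([96, 881, 24]);
translate([482, 0, 287]) cube([96, 881, 24]);
translate([653, 0, 287]) cube([96, 881, 24]);
translate([824, 0, 287]) cube([96, 881, 24]);
translate([995, 0, 287]) cube([96, 881, 24]);
translate([1166, 0, 287]) cube([96, 881, 24]);
translate([1337, 0, 287]) cube([96, 881, 24]);
translate([1508, 0, 287]) cube([96, 881, 24]);
translate([1679, 0, 287]) cube([96, 881, 24]);


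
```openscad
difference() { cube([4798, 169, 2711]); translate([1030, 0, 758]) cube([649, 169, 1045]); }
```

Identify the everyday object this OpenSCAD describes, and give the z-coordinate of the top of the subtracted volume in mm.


A wall with a window opening. The window head height is 1803 mm.

A wall with a rectangular opening subtracted — a window. Sill at z = 758, opening 1045 mm tall, so the head is at 758 + 1045 = 1803 mm.


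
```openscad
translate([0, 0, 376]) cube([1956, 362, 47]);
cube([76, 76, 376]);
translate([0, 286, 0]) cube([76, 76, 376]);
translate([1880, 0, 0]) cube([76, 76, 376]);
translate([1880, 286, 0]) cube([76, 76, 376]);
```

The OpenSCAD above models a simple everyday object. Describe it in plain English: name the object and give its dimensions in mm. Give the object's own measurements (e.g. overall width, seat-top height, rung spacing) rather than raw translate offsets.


A bench: a 1956×362 mm seat slab, 47 mm thick, top at z = 423 mm, on four 76×76 mm square legs flush with the seat corners and standing on z = 0.


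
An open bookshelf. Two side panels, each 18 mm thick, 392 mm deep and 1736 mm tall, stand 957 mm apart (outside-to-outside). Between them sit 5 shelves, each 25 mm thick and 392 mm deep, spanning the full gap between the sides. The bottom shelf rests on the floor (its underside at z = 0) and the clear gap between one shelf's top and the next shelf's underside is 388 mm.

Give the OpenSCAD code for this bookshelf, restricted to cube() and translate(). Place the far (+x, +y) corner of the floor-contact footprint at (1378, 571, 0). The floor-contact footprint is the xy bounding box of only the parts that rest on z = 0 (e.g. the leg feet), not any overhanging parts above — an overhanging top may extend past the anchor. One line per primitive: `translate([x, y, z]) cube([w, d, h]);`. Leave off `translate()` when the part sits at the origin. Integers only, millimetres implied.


translate([421, 179, 0]) cube([18, 392, 1736]);
translate([1360, 179, 0]) cube([18, 392, 1736]);
translate([439, 179, 0]) cube([921, 392, 25]);
translate([439, 179, 413]) cube([921, 392, 25]);
translate([439, 179, 826]) cube([921, 392, 25]);
translate([439, 179, 1239]) cube([921, 392, 25]);
translate([439, 179, 1652]) cube([921, 392, 25]);


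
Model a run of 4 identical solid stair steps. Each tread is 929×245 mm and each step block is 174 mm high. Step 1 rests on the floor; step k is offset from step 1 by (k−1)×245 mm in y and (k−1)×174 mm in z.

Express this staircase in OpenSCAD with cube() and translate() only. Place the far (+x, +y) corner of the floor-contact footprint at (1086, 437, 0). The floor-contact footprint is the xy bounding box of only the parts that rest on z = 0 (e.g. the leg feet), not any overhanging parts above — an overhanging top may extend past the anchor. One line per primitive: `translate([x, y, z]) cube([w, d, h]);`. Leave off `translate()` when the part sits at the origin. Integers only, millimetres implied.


translate([157, 192, 0]) cube([929, 245, 174]);
translate([157, 437, 174]) cube([929, 245, 174]);
translate([157, 682, 348]) cube([929, 245, 174]);
translate([157, 927, 522]) cube([929, 245, 174]);


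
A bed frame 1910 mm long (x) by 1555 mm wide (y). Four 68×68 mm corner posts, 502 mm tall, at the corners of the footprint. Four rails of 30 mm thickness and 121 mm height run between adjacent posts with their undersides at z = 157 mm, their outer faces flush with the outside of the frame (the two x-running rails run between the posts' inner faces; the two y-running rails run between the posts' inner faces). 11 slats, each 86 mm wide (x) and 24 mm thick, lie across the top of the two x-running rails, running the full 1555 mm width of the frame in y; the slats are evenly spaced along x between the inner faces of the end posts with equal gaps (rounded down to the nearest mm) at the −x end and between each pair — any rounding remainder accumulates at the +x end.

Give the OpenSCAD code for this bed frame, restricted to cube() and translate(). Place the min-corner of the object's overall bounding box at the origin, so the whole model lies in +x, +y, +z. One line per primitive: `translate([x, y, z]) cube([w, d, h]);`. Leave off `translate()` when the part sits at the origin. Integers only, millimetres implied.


// slat z = rail_z + rail_h = 157 + 121 = 278
// slat gap = ⌊(1774 − 11·86) / 12⌋ = 69
cube([68, 68, 502]);
translate([0, 1487, 0]) cube([68, 68, 502]);
translate([1842, 0, 0]) cube([68, 68, 502]);
translate([1842, 1487, 0]) cube([68, 68, 502]);
translate([68, 0, 157]) cube([1774, 30, 121]);
translate([68, 1525, 157]) cube([1774, 30, 121]);
translate([0, 68, 157]) cube([30, 1419, 121]);
translate([1880, 68, 157]) cube([30, 1419, 121]);
translate([137, 0, 278]) cube([86, 1555, 24]);
translate([292, 0, 278]) cube([86, 1555, 24]);
translate([447, 0, 278]) cube([86, 1555, 24]);
translate([602, 0, 278]) cube([86, 1555, 24]);
translate([757, 0, 278]) cube([86, 1555, 24]);
translate([912, 0, 278]) cube([86, 1555, 24]);
translate([1067, 0, 278]) cube([86, 1555, 24]);
translate([1222, 0, 278]) cube([86, 1555, 24]);
translate([1377, 0, 278]) cube([86, 1555, 24]);
translate([1532, 0, 278]) cube([86, 1555, 24]);
translate([1687, 0, 278]) cube([86, 1555, 24]);


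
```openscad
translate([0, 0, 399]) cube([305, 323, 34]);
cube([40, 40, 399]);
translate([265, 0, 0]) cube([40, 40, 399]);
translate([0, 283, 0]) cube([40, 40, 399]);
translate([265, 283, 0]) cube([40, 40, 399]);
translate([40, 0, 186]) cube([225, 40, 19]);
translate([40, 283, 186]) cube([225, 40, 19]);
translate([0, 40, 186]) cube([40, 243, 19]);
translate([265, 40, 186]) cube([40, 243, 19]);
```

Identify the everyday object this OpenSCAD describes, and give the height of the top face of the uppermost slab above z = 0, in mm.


A stool. The seat height is 433 mm.

A 305×323×34 slab at z = 399 on four corner posts — a stool. The seat top is 399 + 34 = 433 mm.
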